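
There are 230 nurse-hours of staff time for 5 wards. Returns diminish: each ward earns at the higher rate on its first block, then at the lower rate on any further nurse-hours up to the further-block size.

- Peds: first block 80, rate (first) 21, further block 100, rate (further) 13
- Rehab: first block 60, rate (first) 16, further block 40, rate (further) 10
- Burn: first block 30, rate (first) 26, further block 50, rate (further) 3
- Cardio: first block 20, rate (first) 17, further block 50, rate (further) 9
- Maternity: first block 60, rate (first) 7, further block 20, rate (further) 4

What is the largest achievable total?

4280

Order all 10 blocks by rate: Burn/tier1 26 > Peds/tier1 21 > Cardio/tier1 17 > Rehab/tier1 16 > Peds/tier2 13 > Rehab/tier2 10 > Cardio/tier2 9 > Maternity/tier1 7 > Maternity/tier2 4 > Burn/tier2 3.
Fill Burn tier1 block (30 at 26) — 200 left.
Fill Peds tier1 block (80 at 21) — 120 left.
Cardio/tier1 (17): +20 — 100 left.
Rehab/tier1 (16): +60 — 40 left.
Peds tier2 at 13: only 40 left, fill 40.
Total = 26×30 + 21×80 + 17×20 + 16×60 + 13×40 = 4280.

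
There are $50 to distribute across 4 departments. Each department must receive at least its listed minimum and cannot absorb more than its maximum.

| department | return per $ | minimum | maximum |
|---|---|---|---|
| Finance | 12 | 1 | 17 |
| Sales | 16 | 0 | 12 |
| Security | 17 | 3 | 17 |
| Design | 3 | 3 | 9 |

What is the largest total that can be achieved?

Meeting every minimum uses 1+0+3+3 = 7 $, leaving 43.
Highest return per $ first: Security 17 > Sales 16 > Finance 12 > Design 3.
Give Security 14 more to hit its cap of 17 — 29 left.
Sales: +12 to 12 (cap) — 17 left.
Finance: +16 to 17 (cap) — 1 left.
Only 1 left; Design takes them to reach 4.
Total = 12×17 + 16×12 + 17×17 + 3×4 = 697.

697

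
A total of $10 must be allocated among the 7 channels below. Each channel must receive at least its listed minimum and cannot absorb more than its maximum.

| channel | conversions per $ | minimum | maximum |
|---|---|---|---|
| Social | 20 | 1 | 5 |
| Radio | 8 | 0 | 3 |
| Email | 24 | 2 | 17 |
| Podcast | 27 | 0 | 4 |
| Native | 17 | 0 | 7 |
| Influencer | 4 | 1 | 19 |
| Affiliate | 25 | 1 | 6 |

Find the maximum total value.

Meeting every minimum uses 1+0+2+0+0+1+1 = 5 $, leaving 5.
Highest conversions per $ first: Podcast 27 > Affiliate 25 > Email 24 > Social 20 > Native 17 > Radio 8 > Influencer 4.
Give Podcast 4 more to hit its cap of 4 ; 1 left.
Only 1 left; Affiliate takes them to reach 2.
Total = 20×1 + 24×2 + 27×4 + 4×1 + 25×2 = 230.

230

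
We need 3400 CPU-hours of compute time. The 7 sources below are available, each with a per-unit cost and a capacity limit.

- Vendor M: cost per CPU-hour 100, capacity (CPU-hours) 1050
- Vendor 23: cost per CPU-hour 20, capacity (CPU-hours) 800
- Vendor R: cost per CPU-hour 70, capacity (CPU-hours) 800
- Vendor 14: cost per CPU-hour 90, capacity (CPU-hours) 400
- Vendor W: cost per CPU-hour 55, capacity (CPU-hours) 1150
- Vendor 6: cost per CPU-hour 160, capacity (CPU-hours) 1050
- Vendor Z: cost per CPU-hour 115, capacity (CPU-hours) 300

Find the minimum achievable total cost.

Use sources in increasing cost order.
Take 800 from Vendor 23 at 20 ; need 2600 more.
Vendor W (55): use full 1150 ; 1450 CPU-hours to go.
Vendor R at 70: take all 800 CPU-hours ; 650 still needed.
Vendor 14 at 90: take all 400 CPU-hours ; 250 still needed.
Take 250 from Vendor M at 100 to finish.
Vendor Z, Vendor 6: unused.
Cost = 800×20 + 1150×55 + 800×70 + 400×90 + 250×100 = 196250.

196250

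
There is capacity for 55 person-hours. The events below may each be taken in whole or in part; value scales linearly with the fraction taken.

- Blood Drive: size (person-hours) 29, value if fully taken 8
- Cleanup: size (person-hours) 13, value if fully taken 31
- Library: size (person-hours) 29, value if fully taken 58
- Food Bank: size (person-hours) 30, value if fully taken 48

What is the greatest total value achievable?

Sort by value density: Cleanup 31/13≈2.38, Library 58/29≈2, Food Bank 48/30≈1.6, Blood Drive 8/29≈0.276.
Cleanup: take in full, 13 person-hours for value 31 → 42 left.
Take all of Library (29 person-hours, value 58) → 13 person-hours left.
13 person-hours left: a 13/30 share of Food Bank gives 48×13/30 = 20.8.
Total value = 109.8.

109.8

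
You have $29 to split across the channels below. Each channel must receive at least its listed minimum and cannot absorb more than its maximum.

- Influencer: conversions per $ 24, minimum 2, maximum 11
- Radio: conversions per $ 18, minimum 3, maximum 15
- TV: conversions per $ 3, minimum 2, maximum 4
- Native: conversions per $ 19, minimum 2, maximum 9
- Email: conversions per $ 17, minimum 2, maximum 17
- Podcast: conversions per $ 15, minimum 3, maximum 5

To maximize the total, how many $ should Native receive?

8

Meeting every minimum uses 2+3+2+2+2+3 = 14 $, leaving 15.
Order the channels by conversions per $: Influencer 24 > Native 19 > Radio 18 > Email 17 > Podcast 15 > TV 3.
Influencer takes 9 more to reach its cap of 11 → 6 left.
Native: +6 (room for 7) → 8. Pool exhausted.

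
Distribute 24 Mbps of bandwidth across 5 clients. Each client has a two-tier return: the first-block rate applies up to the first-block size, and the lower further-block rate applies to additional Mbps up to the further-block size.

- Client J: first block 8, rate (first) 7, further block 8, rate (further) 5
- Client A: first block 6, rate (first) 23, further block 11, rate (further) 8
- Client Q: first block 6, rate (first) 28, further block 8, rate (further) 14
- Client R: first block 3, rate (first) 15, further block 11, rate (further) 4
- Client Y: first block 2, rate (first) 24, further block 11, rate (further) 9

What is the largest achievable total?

497

Rank every tier by rate: Client Q/T1 28 > Client Y/T1 24 > Client A/T1 23 > Client R/T1 15 > Client Q/T2 14 > Client Y/T2 9 > Client A/T2 8 > Client J/T1 7 > Client J/T2 5 > Client R/T2 4.
Client Q/T1 (28): +6 ; 18 left.
Client Y T1 at 24: fill all 2 ; 16 left.
Client A T1 at 23: fill all 6 ; 10 left.
Fill Client R T1 block (3 at 15) ; 7 left.
Client Q T2 at 14: only 7 left, fill 7.
Total = 28×6 + 24×2 + 23×6 + 15×3 + 14×7 = 497.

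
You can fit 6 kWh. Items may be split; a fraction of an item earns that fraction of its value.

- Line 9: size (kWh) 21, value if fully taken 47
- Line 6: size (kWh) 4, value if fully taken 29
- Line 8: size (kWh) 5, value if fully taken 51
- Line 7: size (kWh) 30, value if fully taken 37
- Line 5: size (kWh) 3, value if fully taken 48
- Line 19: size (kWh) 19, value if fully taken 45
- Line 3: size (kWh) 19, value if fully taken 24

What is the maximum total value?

Rank by value-to-size ratio: Line 5 48/3≈16, Line 8 51/5≈10.2, Line 6 29/4≈7.25, Line 19 45/19≈2.37, Line 9 47/21≈2.24, Line 3 24/19≈1.26, Line 7 37/30≈1.23.
Take all of Line 5 (3 kWh, value 48) → 3 kWh left.
Fill the last 3 kWh with part of Line 8: 3/5 of it earns 30.6.
Total value = 78.6.

78.6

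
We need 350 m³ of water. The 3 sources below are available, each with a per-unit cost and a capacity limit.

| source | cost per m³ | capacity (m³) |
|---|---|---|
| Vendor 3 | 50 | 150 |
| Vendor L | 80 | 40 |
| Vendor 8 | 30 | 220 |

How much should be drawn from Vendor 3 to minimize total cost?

130

Cheapest first:
Take 220 from Vendor 8 at 30 → need 130 more.
Vendor 3 (50): take the remaining 130 → done.
Vendor L: unused.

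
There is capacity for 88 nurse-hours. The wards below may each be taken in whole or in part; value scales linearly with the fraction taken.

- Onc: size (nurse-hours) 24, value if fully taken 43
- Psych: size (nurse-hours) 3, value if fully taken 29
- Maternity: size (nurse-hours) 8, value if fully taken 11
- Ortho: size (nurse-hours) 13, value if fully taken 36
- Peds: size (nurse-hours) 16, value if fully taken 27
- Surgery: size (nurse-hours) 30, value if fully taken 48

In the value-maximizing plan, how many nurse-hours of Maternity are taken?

Sort by value density: Psych 29/3≈9.67, Ortho 36/13≈2.77, Onc 43/24≈1.79, Peds 27/16≈1.69, Surgery 48/30≈1.6, Maternity 11/8≈1.38.
Take all of Psych (3 nurse-hours, value 29) → 85 nurse-hours left.
All 13 nurse-hours of Ortho fit (value 36) → 72 remain.
All 24 nurse-hours of Onc fit (value 43) → 48 remain.
Peds: take in full, 16 nurse-hours for value 27 → 32 left.
Surgery: take in full, 30 nurse-hours for value 48 → 2 left.
2 nurse-hours left: a 2/8 share of Maternity gives 11×2/8 = 2.75.

2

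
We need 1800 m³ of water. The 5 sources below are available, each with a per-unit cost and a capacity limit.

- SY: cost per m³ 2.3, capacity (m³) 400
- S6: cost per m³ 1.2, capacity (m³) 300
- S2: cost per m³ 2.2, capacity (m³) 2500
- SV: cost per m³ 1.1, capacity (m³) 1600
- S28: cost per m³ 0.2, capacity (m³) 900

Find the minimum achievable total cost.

Cheapest first:
Take 900 from S28 at 0.2 → need 900 more.
Take 900 from SV at 1.1 to finish.
S6, S2, SY: unused.
Cost = 900×0.2 + 900×1.1 = 1170.

1170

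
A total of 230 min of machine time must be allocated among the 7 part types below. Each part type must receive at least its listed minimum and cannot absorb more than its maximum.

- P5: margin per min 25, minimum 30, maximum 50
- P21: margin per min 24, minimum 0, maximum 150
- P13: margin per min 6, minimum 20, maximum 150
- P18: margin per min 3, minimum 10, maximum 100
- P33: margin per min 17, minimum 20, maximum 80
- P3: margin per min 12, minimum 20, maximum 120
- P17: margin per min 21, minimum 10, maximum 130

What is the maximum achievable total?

4590

Meeting every minimum uses 30+0+20+10+20+20+10 = 110 min, leaving 120.
Rank by margin per min: P5 25 > P21 24 > P17 21 > P33 17 > P3 12 > P13 6 > P18 3.
P5: +20 to 50 (cap) — 100 left.
Only 100 left; P21 takes them to reach 100.
Total = 25×50 + 24×100 + 6×20 + 3×10 + 17×20 + 12×20 + 21×10 = 4590.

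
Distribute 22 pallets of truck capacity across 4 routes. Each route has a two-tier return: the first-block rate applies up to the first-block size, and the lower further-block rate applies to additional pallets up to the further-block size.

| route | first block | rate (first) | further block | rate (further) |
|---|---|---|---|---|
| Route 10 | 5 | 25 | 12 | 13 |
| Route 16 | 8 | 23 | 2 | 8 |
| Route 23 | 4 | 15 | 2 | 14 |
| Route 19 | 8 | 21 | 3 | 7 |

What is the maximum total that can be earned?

Order all 8 blocks by rate: Route 10/first 25 > Route 16/first 23 > Route 19/first 21 > Route 23/first 15 > Route 23/second 14 > Route 10/second 13 > Route 16/second 8 > Route 19/second 7.
Fill Route 10 first block (5 at 25) → 17 left.
Fill Route 16 first block (8 at 23) → 9 left.
Fill Route 19 first block (8 at 21) → 1 left.
1 remain; put them into Route 23 first at 15.
Total = 25×5 + 23×8 + 21×8 + 15×1 = 492.

492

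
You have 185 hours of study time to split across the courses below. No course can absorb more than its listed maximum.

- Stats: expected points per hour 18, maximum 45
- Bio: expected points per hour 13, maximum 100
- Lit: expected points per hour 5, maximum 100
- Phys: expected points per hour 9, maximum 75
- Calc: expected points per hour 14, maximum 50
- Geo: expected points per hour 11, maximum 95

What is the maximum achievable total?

Order the courses by expected points per hour: Stats 18 > Calc 14 > Bio 13 > Geo 11 > Phys 9 > Lit 5.
Stats: +45 to 45 (cap) → 140 left.
Give Calc 50 to hit its cap of 50 → 90 left.
Only 90 left; Bio takes them to reach 90.
Total = 18×45 + 13×90 + 14×50 = 2680.

2680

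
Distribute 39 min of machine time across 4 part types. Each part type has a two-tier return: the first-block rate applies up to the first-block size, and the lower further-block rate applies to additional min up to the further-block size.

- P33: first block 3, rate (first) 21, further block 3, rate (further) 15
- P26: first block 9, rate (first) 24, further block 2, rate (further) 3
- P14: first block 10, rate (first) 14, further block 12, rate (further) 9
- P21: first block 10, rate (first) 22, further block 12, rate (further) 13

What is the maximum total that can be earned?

Order all 8 blocks by rate: P26/T1 24 > P21/T1 22 > P33/T1 21 > P33/T2 15 > P14/T1 14 > P21/T2 13 > P14/T2 9 > P26/T2 3.
P26/T1 (24): +9 → 30 left.
Fill P21 T1 block (10 at 22) → 20 left.
P33/T1 (21): +3 → 17 left.
P33/T2 (15): +3 → 14 left.
P14 T1 at 14: fill all 10 → 4 left.
P21/T2: +4 of 12 at 13; pool empty.
Total = 24×9 + 22×10 + 21×3 + 15×3 + 14×10 + 13×4 = 736.

736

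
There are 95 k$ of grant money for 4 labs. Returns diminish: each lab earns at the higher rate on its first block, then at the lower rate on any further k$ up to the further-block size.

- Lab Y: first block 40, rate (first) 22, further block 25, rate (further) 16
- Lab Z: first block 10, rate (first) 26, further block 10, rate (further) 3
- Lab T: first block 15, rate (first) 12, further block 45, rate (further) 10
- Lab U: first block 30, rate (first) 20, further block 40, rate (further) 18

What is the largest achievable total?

2010

Treat each block as its own option and order by rate: Lab Z/first 26 > Lab Y/first 22 > Lab U/first 20 > Lab U/second 18 > Lab Y/second 16 > Lab T/first 12 > Lab T/second 10 > Lab Z/second 3.
Lab Z/first (26): +10 — 85 left.
Lab Y/first (22): +40 — 45 left.
Lab U/first (20): +30 — 15 left.
15 remain; put them into Lab U second at 18.
Total = 26×10 + 22×40 + 20×30 + 18×15 = 2010.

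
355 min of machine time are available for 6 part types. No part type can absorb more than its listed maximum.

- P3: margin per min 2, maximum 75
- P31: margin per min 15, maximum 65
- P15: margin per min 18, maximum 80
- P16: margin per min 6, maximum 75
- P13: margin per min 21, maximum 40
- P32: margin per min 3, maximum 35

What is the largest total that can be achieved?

Order the part types by margin per min: P13 21 > P15 18 > P31 15 > P16 6 > P32 3 > P3 2.
P13 takes 40 to reach its cap of 40 ; 315 left.
P15: +80 to 80 (cap) ; 235 left.
Give P31 65 to hit its cap of 65 ; 170 left.
P16: +75 to 75 (cap) ; 95 left.
Give P32 35 to hit its cap of 35 ; 60 left.
Only 60 left; P3 takes them to reach 60.
Total = 2×60 + 15×65 + 18×80 + 6×75 + 21×40 + 3×35 = 3930.

3930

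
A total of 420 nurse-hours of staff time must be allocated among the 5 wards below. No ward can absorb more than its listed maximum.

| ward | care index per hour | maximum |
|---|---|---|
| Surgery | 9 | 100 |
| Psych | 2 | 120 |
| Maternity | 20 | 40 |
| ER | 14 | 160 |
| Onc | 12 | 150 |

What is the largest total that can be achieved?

Order the wards by care index per hour: Maternity 20 > ER 14 > Onc 12 > Surgery 9 > Psych 2.
Give Maternity 40 to hit its cap of 40 ; 380 left.
Give ER 160 to hit its cap of 160 ; 220 left.
Onc: +150 to 150 (cap) ; 70 left.
Surgery has room for 100 but only 70 remain, so it gets 70.
Total = 9×70 + 20×40 + 14×160 + 12×150 = 5470.

5470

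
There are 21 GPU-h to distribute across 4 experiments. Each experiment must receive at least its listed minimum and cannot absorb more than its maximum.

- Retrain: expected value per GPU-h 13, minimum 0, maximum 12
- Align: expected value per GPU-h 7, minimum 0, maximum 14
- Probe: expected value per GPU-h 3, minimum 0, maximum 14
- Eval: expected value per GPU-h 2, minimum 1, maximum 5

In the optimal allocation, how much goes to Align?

Meeting every minimum uses 0+0+0+1 = 1 GPU-h, leaving 20.
Order the experiments by expected value per GPU-h: Retrain 13 > Align 7 > Probe 3 > Eval 2.
Give Retrain 12 more to hit its cap of 12 → 8 left.
Only 8 left; Align takes them to reach 8.

8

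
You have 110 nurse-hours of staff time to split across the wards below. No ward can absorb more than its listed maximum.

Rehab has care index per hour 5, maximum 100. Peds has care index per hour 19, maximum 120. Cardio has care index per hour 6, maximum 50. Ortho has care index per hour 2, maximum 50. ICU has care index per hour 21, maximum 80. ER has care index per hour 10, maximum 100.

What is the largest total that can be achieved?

Rank by care index per hour: ICU 21 > Peds 19 > ER 10 > Cardio 6 > Rehab 5 > Ortho 2.
Give ICU 80 to hit its cap of 80 → 30 left.
Peds: +30 (room for 120) → 30. Pool exhausted.
Total = 19×30 + 21×80 = 2250.

2250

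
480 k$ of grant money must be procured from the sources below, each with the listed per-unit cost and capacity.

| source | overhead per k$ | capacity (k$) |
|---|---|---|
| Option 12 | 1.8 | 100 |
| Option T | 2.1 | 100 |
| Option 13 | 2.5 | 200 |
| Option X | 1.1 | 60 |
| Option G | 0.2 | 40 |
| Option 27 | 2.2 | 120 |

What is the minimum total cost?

878

Use sources in increasing cost order.
Take 40 from Option G at 0.2 — need 440 more.
Option X (1.1): use full 60 — 380 k$ to go.
Option 12 at 1.8: take all 100 k$ — 280 still needed.
Option T at 2.1: take all 100 k$ — 180 still needed.
Option 27 at 2.2: take all 120 k$ — 60 still needed.
Option 13 (2.5): take the remaining 60 — done.
Cost = 40×0.2 + 60×1.1 + 100×1.8 + 100×2.1 + 120×2.2 + 60×2.5 = 878.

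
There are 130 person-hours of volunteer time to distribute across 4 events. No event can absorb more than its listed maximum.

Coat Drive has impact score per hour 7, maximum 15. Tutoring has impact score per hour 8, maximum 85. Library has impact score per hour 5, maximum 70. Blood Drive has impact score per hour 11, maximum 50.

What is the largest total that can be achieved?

Highest impact score per hour first: Blood Drive 11 > Tutoring 8 > Coat Drive 7 > Library 5.
Blood Drive takes 50 to reach its cap of 50 ; 80 left.
Tutoring: +80 (room for 85) → 80. Pool exhausted.
Total = 8×80 + 11×50 = 1190.

1190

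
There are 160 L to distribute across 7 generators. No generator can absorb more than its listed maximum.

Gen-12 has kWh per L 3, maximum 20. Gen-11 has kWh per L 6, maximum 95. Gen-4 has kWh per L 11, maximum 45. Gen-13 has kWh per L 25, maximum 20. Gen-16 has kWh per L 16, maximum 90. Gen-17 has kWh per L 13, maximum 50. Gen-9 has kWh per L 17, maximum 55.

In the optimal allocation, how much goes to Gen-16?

Highest kWh per L first: Gen-13 25 > Gen-9 17 > Gen-16 16 > Gen-17 13 > Gen-4 11 > Gen-11 6 > Gen-12 3.
Gen-13 takes 20 to reach its cap of 20 — 140 left.
Give Gen-9 55 to hit its cap of 55 — 85 left.
Gen-16 has room for 90 but only 85 remain, so it gets 85.

85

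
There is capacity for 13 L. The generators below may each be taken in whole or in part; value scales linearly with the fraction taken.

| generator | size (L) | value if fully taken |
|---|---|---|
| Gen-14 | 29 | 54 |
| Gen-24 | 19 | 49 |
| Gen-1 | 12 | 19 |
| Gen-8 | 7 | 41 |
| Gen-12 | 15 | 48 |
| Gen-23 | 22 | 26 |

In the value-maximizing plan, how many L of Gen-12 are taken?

6

Best value per unit of size first: Gen-8 41/7≈5.86, Gen-12 48/15≈3.2, Gen-24 49/19≈2.58, Gen-14 54/29≈1.86, Gen-1 19/12≈1.58, Gen-23 26/22≈1.18.
All 7 L of Gen-8 fit (value 41) ; 6 remain.
Only 6 L remain; take 6/15 of Gen-12 for value 48×6/15 = 19.2.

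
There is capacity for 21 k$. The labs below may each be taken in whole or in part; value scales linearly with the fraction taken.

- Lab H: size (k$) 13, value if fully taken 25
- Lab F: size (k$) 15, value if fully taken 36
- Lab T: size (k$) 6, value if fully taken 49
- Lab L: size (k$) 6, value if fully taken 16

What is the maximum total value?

86.6

Sort by value density: Lab T 49/6≈8.17, Lab L 16/6≈2.67, Lab F 36/15≈2.4, Lab H 25/13≈1.92.
Lab T: take in full, 6 k$ for value 49 — 15 left.
All 6 k$ of Lab L fit (value 16) — 9 remain.
Fill the last 9 k$ with part of Lab F: 9/15 of it earns 21.6.
Total value = 86.6.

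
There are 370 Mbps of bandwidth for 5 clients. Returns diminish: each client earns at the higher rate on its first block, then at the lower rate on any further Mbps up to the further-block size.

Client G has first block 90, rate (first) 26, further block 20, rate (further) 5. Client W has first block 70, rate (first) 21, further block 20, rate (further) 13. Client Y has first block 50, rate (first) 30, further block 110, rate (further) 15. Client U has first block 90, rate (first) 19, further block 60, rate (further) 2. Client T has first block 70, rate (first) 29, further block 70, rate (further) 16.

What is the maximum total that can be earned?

9050

Order all 10 blocks by rate: Client Y/T1 30 > Client T/T1 29 > Client G/T1 26 > Client W/T1 21 > Client U/T1 19 > Client T/T2 16 > Client Y/T2 15 > Client W/T2 13 > Client G/T2 5 > Client U/T2 2.
Fill Client Y T1 block (50 at 30) — 320 left.
Client T T1 at 29: fill all 70 — 250 left.
Client G/T1 (26): +90 — 160 left.
Client W/T1 (21): +70 — 90 left.
Client U T1 at 19: fill all 90 — 0 left.
Total = 30×50 + 29×70 + 26×90 + 21×70 + 19×90 = 9050.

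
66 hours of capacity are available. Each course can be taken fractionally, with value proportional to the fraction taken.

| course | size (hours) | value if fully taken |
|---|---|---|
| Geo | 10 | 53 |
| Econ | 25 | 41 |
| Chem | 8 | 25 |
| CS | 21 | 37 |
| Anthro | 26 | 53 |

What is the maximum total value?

169.64

Best value per unit of size first: Geo 53/10≈5.3, Chem 25/8≈3.12, Anthro 53/26≈2.04, CS 37/21≈1.76, Econ 41/25≈1.64.
Geo: take in full, 10 hours for value 53 → 56 left.
Chem: take in full, 8 hours for value 25 → 48 left.
Anthro: take in full, 26 hours for value 53 → 22 left.
CS: take in full, 21 hours for value 37 → 1 left.
1 hours left: a 1/25 share of Econ gives 41×1/25 = 1.64.
Total value = 169.64.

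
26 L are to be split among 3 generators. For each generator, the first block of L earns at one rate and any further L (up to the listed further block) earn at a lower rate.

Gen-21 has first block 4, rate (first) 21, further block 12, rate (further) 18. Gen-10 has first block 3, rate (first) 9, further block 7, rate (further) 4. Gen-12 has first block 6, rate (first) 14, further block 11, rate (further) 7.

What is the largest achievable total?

Order all 6 blocks by rate: Gen-21/T1 21 > Gen-21/T2 18 > Gen-12/T1 14 > Gen-10/T1 9 > Gen-12/T2 7 > Gen-10/T2 4.
Gen-21/T1 (21): +4 — 22 left.
Gen-21 T2 at 18: fill all 12 — 10 left.
Gen-12/T1 (14): +6 — 4 left.
Gen-10/T1 (9): +3 — 1 left.
Gen-12/T2: +1 of 11 at 7; pool empty.
Total = 21×4 + 18×12 + 14×6 + 9×3 + 7×1 = 418.

418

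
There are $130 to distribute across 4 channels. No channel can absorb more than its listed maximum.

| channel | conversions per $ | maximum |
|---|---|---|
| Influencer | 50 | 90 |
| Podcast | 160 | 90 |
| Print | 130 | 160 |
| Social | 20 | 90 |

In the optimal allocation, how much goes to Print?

40

Rank by conversions per $: Podcast 160 > Print 130 > Influencer 50 > Social 20.
Podcast: +90 to 90 (cap) ; 40 left.
Print has room for 160 but only 40 remain, so it gets 40.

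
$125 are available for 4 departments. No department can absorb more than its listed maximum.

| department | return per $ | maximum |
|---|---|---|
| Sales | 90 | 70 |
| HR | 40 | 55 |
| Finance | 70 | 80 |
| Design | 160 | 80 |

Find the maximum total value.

Highest return per $ first: Design 160 > Sales 90 > Finance 70 > HR 40.
Design takes 80 to reach its cap of 80 ; 45 left.
Sales: +45 (room for 70) → 45. Pool exhausted.
Total = 90×45 + 160×80 = 16850.

16850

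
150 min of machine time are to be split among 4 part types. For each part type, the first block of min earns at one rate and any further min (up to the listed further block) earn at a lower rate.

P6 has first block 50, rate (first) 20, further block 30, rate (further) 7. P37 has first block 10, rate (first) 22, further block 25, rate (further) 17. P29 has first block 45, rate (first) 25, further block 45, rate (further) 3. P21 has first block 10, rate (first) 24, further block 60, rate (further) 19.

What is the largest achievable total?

3250

Order all 8 blocks by rate: P29/first 25 > P21/first 24 > P37/first 22 > P6/first 20 > P21/second 19 > P37/second 17 > P6/second 7 > P29/second 3.
P29/first (25): +45 — 105 left.
Fill P21 first block (10 at 24) — 95 left.
P37/first (22): +10 — 85 left.
P6/first (20): +50 — 35 left.
P21/second: +35 of 60 at 19; pool empty.
Total = 25×45 + 24×10 + 22×10 + 20×50 + 19×35 = 3250.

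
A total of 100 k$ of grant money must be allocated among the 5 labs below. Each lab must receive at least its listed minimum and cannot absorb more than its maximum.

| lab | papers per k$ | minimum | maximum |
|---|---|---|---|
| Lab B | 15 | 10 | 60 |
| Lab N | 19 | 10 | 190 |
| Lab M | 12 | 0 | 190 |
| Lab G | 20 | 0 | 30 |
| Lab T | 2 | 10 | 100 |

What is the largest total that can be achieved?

1720

Meeting every minimum uses 10+10+0+0+10 = 30 k$, leaving 70.
Rank by papers per k$: Lab G 20 > Lab N 19 > Lab B 15 > Lab M 12 > Lab T 2.
Lab G: +30 to 30 (cap) — 40 left.
Only 40 left; Lab N takes them to reach 50.
Total = 15×10 + 19×50 + 20×30 + 2×10 = 1720.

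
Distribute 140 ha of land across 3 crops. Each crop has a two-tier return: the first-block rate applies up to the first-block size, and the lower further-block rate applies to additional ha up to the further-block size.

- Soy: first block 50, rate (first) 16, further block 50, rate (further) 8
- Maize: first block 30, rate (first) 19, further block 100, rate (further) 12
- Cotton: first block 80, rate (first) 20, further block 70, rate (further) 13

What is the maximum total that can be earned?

2650

Rank every tier by rate: Cotton/T1 20 > Maize/T1 19 > Soy/T1 16 > Cotton/T2 13 > Maize/T2 12 > Soy/T2 8.
Cotton T1 at 20: fill all 80 ; 60 left.
Maize/T1 (19): +30 ; 30 left.
Soy T1 at 16: only 30 left, fill 30.
Total = 20×80 + 19×30 + 16×30 = 2650.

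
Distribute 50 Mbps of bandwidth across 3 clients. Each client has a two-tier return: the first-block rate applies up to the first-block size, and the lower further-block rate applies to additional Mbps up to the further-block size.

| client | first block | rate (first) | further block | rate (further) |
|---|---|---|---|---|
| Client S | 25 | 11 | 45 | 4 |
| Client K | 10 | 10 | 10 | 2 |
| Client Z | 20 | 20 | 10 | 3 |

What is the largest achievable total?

725

Order all 6 blocks by rate: Client Z/first 20 > Client S/first 11 > Client K/first 10 > Client S/second 4 > Client Z/second 3 > Client K/second 2.
Client Z/first (20): +20 ; 30 left.
Fill Client S first block (25 at 11) ; 5 left.
Client K/first: +5 of 10 at 10; pool empty.
Total = 20×20 + 11×25 + 10×5 = 725.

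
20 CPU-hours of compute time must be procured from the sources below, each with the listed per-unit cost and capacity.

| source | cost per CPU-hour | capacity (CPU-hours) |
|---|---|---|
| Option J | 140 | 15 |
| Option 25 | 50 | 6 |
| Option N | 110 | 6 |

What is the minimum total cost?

Cheapest first:
Option 25 (50): use full 6 ; 14 CPU-hours to go.
Option N (110): use full 6 ; 8 CPU-hours to go.
Option J at 140: take 8 of its 15 ; requirement met.
Cost = 6×50 + 6×110 + 8×140 = 2080.

2080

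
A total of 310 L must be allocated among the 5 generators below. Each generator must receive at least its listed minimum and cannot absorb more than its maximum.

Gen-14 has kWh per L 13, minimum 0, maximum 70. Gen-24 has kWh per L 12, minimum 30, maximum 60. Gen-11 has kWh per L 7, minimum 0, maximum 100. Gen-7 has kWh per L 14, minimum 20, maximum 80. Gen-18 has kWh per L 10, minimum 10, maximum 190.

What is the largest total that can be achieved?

Meeting every minimum uses 0+30+0+20+10 = 60 L, leaving 250.
Highest kWh per L first: Gen-7 14 > Gen-14 13 > Gen-24 12 > Gen-18 10 > Gen-11 7.
Gen-7 takes 60 more to reach its cap of 80 — 190 left.
Gen-14 takes 70 more to reach its cap of 70 — 120 left.
Gen-24: +30 to 60 (cap) — 90 left.
Only 90 left; Gen-18 takes them to reach 100.
Total = 13×70 + 12×60 + 14×80 + 10×100 = 3750.

3750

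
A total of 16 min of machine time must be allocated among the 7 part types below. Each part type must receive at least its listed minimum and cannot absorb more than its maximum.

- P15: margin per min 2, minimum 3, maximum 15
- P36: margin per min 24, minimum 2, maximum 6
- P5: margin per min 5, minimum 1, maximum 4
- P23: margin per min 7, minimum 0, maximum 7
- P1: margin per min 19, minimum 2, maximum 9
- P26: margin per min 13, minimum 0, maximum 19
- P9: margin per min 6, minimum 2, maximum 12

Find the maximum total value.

243

Meeting every minimum uses 3+2+1+0+2+0+2 = 10 min, leaving 6.
Highest margin per min first: P36 24 > P1 19 > P26 13 > P23 7 > P9 6 > P5 5 > P15 2.
Give P36 4 more to hit its cap of 6 — 2 left.
P1 has room for 7 more but only 2 remain, so it gets 4.
Total = 2×3 + 24×6 + 5×1 + 19×4 + 6×2 = 243.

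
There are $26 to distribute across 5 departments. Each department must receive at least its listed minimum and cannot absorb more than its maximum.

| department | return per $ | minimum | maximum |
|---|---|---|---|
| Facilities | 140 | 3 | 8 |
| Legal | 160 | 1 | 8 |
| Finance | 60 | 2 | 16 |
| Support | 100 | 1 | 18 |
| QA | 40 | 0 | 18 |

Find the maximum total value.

3320

Meeting every minimum uses 3+1+2+1+0 = 7 $, leaving 19.
Rank by return per $: Legal 160 > Facilities 140 > Support 100 > Finance 60 > QA 40.
Legal: +7 to 8 (cap) → 12 left.
Give Facilities 5 more to hit its cap of 8 → 7 left.
Only 7 left; Support takes them to reach 8.
Total = 140×8 + 160×8 + 60×2 + 100×8 = 3320.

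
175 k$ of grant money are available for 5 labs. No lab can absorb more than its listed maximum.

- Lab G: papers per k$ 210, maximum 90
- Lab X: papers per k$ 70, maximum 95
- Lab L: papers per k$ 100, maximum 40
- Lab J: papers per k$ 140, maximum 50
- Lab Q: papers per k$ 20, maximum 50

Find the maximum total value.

Highest papers per k$ first: Lab G 210 > Lab J 140 > Lab L 100 > Lab X 70 > Lab Q 20.
Give Lab G 90 to hit its cap of 90 ; 85 left.
Lab J takes 50 to reach its cap of 50 ; 35 left.
Lab L has room for 40 but only 35 remain, so it gets 35.
Total = 210×90 + 100×35 + 140×50 = 29400.

29400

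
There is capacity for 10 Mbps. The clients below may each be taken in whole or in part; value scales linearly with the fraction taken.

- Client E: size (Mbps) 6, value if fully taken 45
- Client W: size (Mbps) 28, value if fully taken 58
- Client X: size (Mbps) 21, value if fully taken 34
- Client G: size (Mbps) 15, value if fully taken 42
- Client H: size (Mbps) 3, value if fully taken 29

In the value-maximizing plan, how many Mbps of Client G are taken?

1

Rank by value-to-size ratio: Client H 29/3≈9.67, Client E 45/6≈7.5, Client G 42/15≈2.8, Client W 58/28≈2.07, Client X 34/21≈1.62.
Take all of Client H (3 Mbps, value 29) → 7 Mbps left.
Client E: take in full, 6 Mbps for value 45 → 1 left.
Only 1 Mbps remain; take 1/15 of Client G for value 42×1/15 = 2.8.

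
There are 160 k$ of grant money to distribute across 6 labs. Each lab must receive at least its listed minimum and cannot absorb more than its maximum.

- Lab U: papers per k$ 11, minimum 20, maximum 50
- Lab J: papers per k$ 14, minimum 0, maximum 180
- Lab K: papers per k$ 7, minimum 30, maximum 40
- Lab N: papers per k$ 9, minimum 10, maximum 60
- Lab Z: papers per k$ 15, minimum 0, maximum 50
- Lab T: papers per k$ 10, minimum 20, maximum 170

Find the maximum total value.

1890

Meeting every minimum uses 20+0+30+10+0+20 = 80 k$, leaving 80.
Highest papers per k$ first: Lab Z 15 > Lab J 14 > Lab U 11 > Lab T 10 > Lab N 9 > Lab K 7.
Lab Z: +50 to 50 (cap) ; 30 left.
Lab J: +30 (room for 180) → 30. Pool exhausted.
Total = 11×20 + 14×30 + 7×30 + 9×10 + 15×50 + 10×20 = 1890.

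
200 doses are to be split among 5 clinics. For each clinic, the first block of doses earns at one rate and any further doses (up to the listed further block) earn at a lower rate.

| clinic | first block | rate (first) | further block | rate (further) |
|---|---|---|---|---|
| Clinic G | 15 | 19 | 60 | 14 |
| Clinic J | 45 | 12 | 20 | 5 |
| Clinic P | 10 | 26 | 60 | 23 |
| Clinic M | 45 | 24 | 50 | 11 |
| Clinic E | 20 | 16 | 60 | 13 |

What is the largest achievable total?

4025

Rank every tier by rate: Clinic P/T1 26 > Clinic M/T1 24 > Clinic P/T2 23 > Clinic G/T1 19 > Clinic E/T1 16 > Clinic G/T2 14 > Clinic E/T2 13 > Clinic J/T1 12 > Clinic M/T2 11 > Clinic J/T2 5.
Fill Clinic P T1 block (10 at 26) — 190 left.
Clinic M/T1 (24): +45 — 145 left.
Fill Clinic P T2 block (60 at 23) — 85 left.
Clinic G/T1 (19): +15 — 70 left.
Clinic E T1 at 16: fill all 20 — 50 left.
Clinic G/T2: +50 of 60 at 14; pool empty.
Total = 26×10 + 24×45 + 23×60 + 19×15 + 16×20 + 14×50 = 4025.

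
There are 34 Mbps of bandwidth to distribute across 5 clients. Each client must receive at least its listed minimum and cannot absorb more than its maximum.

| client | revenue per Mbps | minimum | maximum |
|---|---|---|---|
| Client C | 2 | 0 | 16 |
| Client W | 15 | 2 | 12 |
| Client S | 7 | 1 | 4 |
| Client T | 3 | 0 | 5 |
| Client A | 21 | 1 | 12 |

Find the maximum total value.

Meeting every minimum uses 0+2+1+0+1 = 4 Mbps, leaving 30.
Rank by revenue per Mbps: Client A 21 > Client W 15 > Client S 7 > Client T 3 > Client C 2.
Client A: +11 to 12 (cap) — 19 left.
Give Client W 10 more to hit its cap of 12 — 9 left.
Client S: +3 to 4 (cap) — 6 left.
Client T takes 5 more to reach its cap of 5 — 1 left.
Only 1 left; Client C takes them to reach 1.
Total = 2×1 + 15×12 + 7×4 + 3×5 + 21×12 = 477.

477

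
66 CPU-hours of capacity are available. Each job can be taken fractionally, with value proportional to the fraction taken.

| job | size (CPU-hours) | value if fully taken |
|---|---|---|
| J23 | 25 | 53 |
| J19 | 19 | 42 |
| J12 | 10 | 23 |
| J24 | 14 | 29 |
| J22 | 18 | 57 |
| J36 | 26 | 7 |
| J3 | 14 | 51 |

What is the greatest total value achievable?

Sort by value density: J3 51/14≈3.64, J22 57/18≈3.17, J12 23/10≈2.3, J19 42/19≈2.21, J23 53/25≈2.12, J24 29/14≈2.07, J36 7/26≈0.269.
All 14 CPU-hours of J3 fit (value 51) ; 52 remain.
J22: take in full, 18 CPU-hours for value 57 ; 34 left.
J12: take in full, 10 CPU-hours for value 23 ; 24 left.
Take all of J19 (19 CPU-hours, value 42) ; 5 CPU-hours left.
5 CPU-hours left: a 5/25 share of J23 gives 53×5/25 = 10.6.
Total value = 183.6.

183.6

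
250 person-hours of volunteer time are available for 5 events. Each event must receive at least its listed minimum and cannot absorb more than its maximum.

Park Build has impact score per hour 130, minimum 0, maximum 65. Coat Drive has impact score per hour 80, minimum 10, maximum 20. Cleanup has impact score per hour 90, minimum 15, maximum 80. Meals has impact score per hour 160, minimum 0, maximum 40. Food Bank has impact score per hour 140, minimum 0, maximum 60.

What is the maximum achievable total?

Meeting every minimum uses 0+10+15+0+0 = 25 person-hours, leaving 225.
Order the events by impact score per hour: Meals 160 > Food Bank 140 > Park Build 130 > Cleanup 90 > Coat Drive 80.
Meals takes 40 more to reach its cap of 40 → 185 left.
Food Bank takes 60 more to reach its cap of 60 → 125 left.
Park Build: +65 to 65 (cap) → 60 left.
Cleanup has room for 65 more but only 60 remain, so it gets 75.
Total = 130×65 + 80×10 + 90×75 + 160×40 + 140×60 = 30800.

30800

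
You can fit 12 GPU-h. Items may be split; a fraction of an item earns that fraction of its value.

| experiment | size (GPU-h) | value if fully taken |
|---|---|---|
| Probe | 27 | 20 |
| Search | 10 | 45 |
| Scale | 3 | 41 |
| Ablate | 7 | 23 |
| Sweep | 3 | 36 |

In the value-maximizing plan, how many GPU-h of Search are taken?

6

Best value per unit of size first: Scale 41/3≈13.7, Sweep 36/3≈12, Search 45/10≈4.5, Ablate 23/7≈3.29, Probe 20/27≈0.741.
Scale: take in full, 3 GPU-h for value 41 ; 9 left.
Take all of Sweep (3 GPU-h, value 36) ; 6 GPU-h left.
Only 6 GPU-h remain; take 6/10 of Search for value 45×6/10 = 27.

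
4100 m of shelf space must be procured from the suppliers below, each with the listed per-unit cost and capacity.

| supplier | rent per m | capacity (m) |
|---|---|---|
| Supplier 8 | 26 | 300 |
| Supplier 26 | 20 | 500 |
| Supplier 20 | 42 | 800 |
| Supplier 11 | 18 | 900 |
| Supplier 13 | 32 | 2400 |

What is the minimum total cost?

110800

Use suppliers in increasing cost order.
Supplier 11 (18): use full 900 ; 3200 m to go.
Take 500 from Supplier 26 at 20 ; need 2700 more.
Take 300 from Supplier 8 at 26 ; need 2400 more.
Take 2400 from Supplier 13 at 32 ; need 0 more.
Supplier 20: unused.
Cost = 900×18 + 500×20 + 300×26 + 2400×32 = 110800.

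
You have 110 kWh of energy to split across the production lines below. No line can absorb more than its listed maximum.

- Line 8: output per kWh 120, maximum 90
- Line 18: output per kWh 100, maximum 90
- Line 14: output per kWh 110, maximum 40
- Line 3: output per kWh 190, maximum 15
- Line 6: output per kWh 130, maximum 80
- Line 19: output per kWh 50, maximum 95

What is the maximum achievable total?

Rank by output per kWh: Line 3 190 > Line 6 130 > Line 8 120 > Line 14 110 > Line 18 100 > Line 19 50.
Line 3: +15 to 15 (cap) ; 95 left.
Give Line 6 80 to hit its cap of 80 ; 15 left.
Only 15 left; Line 8 takes them to reach 15.
Total = 120×15 + 190×15 + 130×80 = 15050.

15050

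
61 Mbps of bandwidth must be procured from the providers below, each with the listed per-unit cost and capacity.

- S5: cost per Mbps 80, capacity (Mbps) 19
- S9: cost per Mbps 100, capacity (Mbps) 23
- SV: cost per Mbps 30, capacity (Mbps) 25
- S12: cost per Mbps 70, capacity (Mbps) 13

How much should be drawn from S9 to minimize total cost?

Use providers in increasing cost order.
SV at 30: take all 25 Mbps → 36 still needed.
S12 (70): use full 13 → 23 Mbps to go.
S5 (80): use full 19 → 4 Mbps to go.
S9 (100): take the remaining 4 → done.

4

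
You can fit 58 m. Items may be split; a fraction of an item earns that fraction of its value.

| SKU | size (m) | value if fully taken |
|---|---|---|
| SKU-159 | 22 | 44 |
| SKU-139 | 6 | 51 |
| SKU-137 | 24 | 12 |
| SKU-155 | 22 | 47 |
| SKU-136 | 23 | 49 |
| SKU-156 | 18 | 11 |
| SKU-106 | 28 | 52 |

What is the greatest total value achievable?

Rank by value-to-size ratio: SKU-139 51/6≈8.5, SKU-155 47/22≈2.14, SKU-136 49/23≈2.13, SKU-159 44/22≈2, SKU-106 52/28≈1.86, SKU-156 11/18≈0.611, SKU-137 12/24≈0.5.
SKU-139: take in full, 6 m for value 51 — 52 left.
All 22 m of SKU-155 fit (value 47) — 30 remain.
SKU-136: take in full, 23 m for value 49 — 7 left.
7 m left: a 7/22 share of SKU-159 gives 44×7/22 = 14.
Total value = 161.

161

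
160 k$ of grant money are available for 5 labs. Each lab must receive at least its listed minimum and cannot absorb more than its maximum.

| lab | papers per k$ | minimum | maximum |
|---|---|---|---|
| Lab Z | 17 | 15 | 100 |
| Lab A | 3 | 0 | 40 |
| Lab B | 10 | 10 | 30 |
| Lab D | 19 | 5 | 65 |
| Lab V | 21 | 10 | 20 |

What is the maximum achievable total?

Meeting every minimum uses 15+0+10+5+10 = 40 k$, leaving 120.
Highest papers per k$ first: Lab V 21 > Lab D 19 > Lab Z 17 > Lab B 10 > Lab A 3.
Lab V: +10 to 20 (cap) — 110 left.
Lab D: +60 to 65 (cap) — 50 left.
Lab Z: +50 (room for 85) → 65. Pool exhausted.
Total = 17×65 + 10×10 + 19×65 + 21×20 = 2860.

2860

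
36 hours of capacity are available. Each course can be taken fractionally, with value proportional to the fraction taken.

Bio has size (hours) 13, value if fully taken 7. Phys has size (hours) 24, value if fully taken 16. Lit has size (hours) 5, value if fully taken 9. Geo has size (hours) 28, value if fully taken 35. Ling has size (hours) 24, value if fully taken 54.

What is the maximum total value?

Best value per unit of size first: Ling 54/24≈2.25, Lit 9/5≈1.8, Geo 35/28≈1.25, Phys 16/24≈0.667, Bio 7/13≈0.538.
Ling: take in full, 24 hours for value 54 — 12 left.
Take all of Lit (5 hours, value 9) — 7 hours left.
Only 7 hours remain; take 7/28 of Geo for value 35×7/28 = 8.75.
Total value = 71.75.

71.75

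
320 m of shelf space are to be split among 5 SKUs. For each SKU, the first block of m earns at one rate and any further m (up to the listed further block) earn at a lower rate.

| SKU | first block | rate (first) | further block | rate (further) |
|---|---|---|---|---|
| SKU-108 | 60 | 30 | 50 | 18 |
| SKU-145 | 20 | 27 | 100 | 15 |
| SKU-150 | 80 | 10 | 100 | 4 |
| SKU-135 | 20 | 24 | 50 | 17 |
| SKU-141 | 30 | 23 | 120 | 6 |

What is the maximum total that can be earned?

Rank every tier by rate: SKU-108/first 30 > SKU-145/first 27 > SKU-135/first 24 > SKU-141/first 23 > SKU-108/second 18 > SKU-135/second 17 > SKU-145/second 15 > SKU-150/first 10 > SKU-141/second 6 > SKU-150/second 4.
Fill SKU-108 first block (60 at 30) — 260 left.
SKU-145 first at 27: fill all 20 — 240 left.
SKU-135/first (24): +20 — 220 left.
Fill SKU-141 first block (30 at 23) — 190 left.
Fill SKU-108 second block (50 at 18) — 140 left.
Fill SKU-135 second block (50 at 17) — 90 left.
90 remain; put them into SKU-145 second at 15.
Total = 30×60 + 27×20 + 24×20 + 23×30 + 18×50 + 17×50 + 15×90 = 6610.

6610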